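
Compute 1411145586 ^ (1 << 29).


1411145586 ^ (1 << 29) = 1411145586 ^ 536870912 = 1948016498

1948016498


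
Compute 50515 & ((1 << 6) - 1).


50515 & 63 = 19

19


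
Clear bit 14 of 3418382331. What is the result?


3418382331 & ~(1 << 14) = 3418365947

3418365947


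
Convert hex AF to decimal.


AF hex = 175 decimal

175


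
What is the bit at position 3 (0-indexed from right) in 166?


0b10100110, position 3 = 0

0


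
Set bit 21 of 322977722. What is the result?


322977722 | (1 << 21) = 322977722 | 2097152 = 325074874

325074874


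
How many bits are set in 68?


0b1000100 has 2 set bits

2


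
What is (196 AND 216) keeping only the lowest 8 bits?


Step 1: 196 & 216 = 192
Step 2: 192 & 255 = 192

192


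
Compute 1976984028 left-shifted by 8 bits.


0b1110101110101100110000111011100 << 8 = 0b111010111010110011000011101110000000000 = 506107911168

506107911168


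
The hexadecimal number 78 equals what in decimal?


78 hex = 120 decimal

120


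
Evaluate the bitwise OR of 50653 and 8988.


0b1100010111011101 | 0b10001100011100 = 0b1110011111011101 = 59357

59357


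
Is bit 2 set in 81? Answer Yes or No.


0b1010001, bit 2 = 0. No

No


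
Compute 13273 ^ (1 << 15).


13273 ^ (1 << 15) = 13273 ^ 32768 = 46041

46041


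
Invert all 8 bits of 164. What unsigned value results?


164 ^ 255 = 91

91


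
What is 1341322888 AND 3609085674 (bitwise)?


0b1001111111100101111011010001000 & 0b11010111000111100100011011101010 = 0b1000111000100100100011010001000 = 1192380040

1192380040


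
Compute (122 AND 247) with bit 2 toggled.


Step 1: 122 & 247 = 114
Step 2: 114 ^ (1 << 2) = 114 ^ 4 = 118

118


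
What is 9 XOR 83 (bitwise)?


0b1001 ^ 0b1010011 = 0b1011010 = 90

90


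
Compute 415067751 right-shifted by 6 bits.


0b11000101111010110111001100111 >> 6 = 0b11000101111010110111001 = 6485433

6485433


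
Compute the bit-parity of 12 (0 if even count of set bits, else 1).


0b1100 has 2 ones => parity 0

0


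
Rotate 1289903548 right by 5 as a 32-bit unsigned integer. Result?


Rotate 0b1001100111000100101110110111100 right by 5 (32-bit) = 0b11100010011001110001001011101101 = 3798405869

3798405869


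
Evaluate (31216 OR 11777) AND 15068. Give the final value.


Step 1: 31216 | 11777 = 32753
Step 2: 32753 & 15068 = 15056

15056


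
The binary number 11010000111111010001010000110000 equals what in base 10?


11010000111111010001010000110000 in decimal = 3506246704

3506246704


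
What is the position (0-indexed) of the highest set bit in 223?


0b11011111. Highest set bit at position 7

7


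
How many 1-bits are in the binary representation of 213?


0b11010101 has 5 set bits

5


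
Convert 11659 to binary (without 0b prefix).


11659 = 10110110001011 in binary

10110110001011


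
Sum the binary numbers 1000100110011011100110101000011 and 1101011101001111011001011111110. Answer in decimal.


1000100110011011100110101000011 + 1101011101001111011001011111110 = 10110000011101011000000001000001 = 2960490561

2960490561


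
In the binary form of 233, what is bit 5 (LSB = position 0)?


0b11101001, position 5 = 1

1


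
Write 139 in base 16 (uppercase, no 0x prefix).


139 = 8B hex

8B


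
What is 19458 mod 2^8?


19458 & 255 = 2

2


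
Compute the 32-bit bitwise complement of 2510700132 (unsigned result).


~0b10010101101001100011111001100100 = 0b1101010010110011100000110011011 = 1784267163 (32-bit unsigned)

1784267163


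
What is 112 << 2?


0b1110000 << 2 = 0b111000000 = 448

448


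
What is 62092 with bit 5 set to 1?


62092 | (1 << 5) = 62092 | 32 = 62124

62124


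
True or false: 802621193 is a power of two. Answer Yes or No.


0b101111110101110000011100001001. Multiple bits set => No

No


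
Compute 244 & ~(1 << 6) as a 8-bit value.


244 & ~(1 << 6) = 180

180


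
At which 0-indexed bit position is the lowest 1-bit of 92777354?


0b101100001111010101110001010. Lowest set bit at position 1

1


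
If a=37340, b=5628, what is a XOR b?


37340 ^ 5628 = 33824

33824


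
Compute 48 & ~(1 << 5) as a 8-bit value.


48 & ~(1 << 5) = 16

16


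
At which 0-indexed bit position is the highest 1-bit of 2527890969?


0b10010110101011001000111000011001. Highest set bit at position 31

31


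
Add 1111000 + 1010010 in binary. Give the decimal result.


1111000 + 1010010 = 11001010 = 202

202


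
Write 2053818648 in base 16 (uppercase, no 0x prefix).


2053818648 = 7A6AC918 hex

7A6AC918


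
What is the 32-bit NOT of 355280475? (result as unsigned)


~0b10101001011010010011001011011 = 0b11101010110100101101100110100100 = 3939686820 (32-bit unsigned)

3939686820


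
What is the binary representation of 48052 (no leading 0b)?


48052 = 1011101110110100 in binary

1011101110110100


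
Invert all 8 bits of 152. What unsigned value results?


152 ^ 255 = 103

103


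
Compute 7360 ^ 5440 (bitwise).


0b1110011000000 ^ 0b1010101000000 = 0b100110000000 = 2432

2432


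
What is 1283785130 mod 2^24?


1283785130 & 16777215 = 8716714

8716714


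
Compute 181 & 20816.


0b10110101 & 0b101000101010000 = 0b10000 = 16

16


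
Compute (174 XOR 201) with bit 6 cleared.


Step 1: 174 ^ 201 = 103
Step 2: 103 & ~(1 << 6) = 39

39


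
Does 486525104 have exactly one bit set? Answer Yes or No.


0b11100111111111100100010110000. Multiple bits set => No

No


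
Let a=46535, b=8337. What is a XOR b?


46535 ^ 8337 = 38230

38230


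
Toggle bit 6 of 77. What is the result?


77 ^ (1 << 6) = 77 ^ 64 = 13

13


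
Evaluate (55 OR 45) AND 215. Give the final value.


Step 1: 55 | 45 = 63
Step 2: 63 & 215 = 23

23


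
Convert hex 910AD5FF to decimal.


910AD5FF hex = 2433406463 decimal

2433406463


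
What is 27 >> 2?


0b11011 >> 2 = 0b110 = 6

6


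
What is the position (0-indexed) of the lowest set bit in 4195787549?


0b11111010000101101010001100011101. Lowest set bit at position 0

0


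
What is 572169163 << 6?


0b100010000110101001101111001011 << 6 = 0b100010000110101001101111001011000000 = 36618826432

36618826432


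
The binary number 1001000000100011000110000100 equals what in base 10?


1001000000100011000110000100 in decimal = 151138692

151138692


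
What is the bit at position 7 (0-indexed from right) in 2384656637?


0b10001110001000101111100011111101, position 7 = 1

1


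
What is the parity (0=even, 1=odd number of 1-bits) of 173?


0b10101101 has 5 ones => parity 1

1


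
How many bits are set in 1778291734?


0b1101001111111101001010000010110 has 17 set bits

17


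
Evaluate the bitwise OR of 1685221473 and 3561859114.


0b1100100011100100111000001100001 | 0b11010100010011011010100000101010 = 0b11110100011111111111100001101011 = 4102027371

4102027371


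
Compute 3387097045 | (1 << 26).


3387097045 | (1 << 26) = 3387097045 | 67108864 = 3454205909

3454205909


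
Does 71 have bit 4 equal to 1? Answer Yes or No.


0b1000111, bit 4 = 0. No

No


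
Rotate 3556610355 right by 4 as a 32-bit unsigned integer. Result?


Rotate 0b11010011111111011001000100110011 right by 4 (32-bit) = 0b111101001111111101100100010011 = 1027594515

1027594515


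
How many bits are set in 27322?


0b110101010111010 has 9 set bits

9


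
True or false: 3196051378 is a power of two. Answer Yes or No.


0b10111110011111111101111110110010. Multiple bits set => No

No


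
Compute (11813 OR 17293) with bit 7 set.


Step 1: 11813 | 17293 = 28589
Step 2: 28589 | (1 << 7) = 28589 | 128 = 28589

28589


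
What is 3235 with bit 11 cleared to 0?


3235 & ~(1 << 11) = 1187

1187


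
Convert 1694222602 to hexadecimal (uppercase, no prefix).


1694222602 = 64FBC90A hex

64FBC90A


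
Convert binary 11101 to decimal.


11101 in decimal = 29

29


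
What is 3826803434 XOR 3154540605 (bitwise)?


0b11100100000110000110001011101010 ^ 0b10111100000001100111100000111101 = 0b1011000000111100001101011010111 = 1478367959

1478367959


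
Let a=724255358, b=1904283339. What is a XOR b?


724255358 ^ 1904283339 = 1521110197

1521110197


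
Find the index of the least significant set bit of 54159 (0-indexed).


0b1101001110001111. Lowest set bit at position 0

0


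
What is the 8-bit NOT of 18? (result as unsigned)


~0b10010 = 0b11101101 = 237 (8-bit unsigned)

237


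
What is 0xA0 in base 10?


A0 hex = 160 decimal

160


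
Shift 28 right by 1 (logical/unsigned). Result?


0b11100 >> 1 = 0b1110 = 14

14


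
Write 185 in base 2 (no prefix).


185 = 10111001 in binary

10111001


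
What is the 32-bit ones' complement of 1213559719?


1213559719 ^ 4294967295 = 3081407576

3081407576


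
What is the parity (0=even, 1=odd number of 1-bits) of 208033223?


0b1100011001100101010111000111 has 15 ones => parity 1

1


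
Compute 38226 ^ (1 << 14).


38226 ^ (1 << 14) = 38226 ^ 16384 = 54610

54610


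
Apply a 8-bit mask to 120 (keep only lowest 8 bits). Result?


120 & 255 = 120

120


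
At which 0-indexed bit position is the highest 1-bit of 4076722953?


0b11110010111111011101101100001001. Highest set bit at position 31

31


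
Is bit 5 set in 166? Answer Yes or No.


0b10100110, bit 5 = 1. Yes

Yes


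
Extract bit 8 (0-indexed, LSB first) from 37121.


0b1001000100000001, position 8 = 1

1


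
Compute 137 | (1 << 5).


137 | (1 << 5) = 137 | 32 = 169

169


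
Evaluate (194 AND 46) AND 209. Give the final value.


Step 1: 194 & 46 = 2
Step 2: 2 & 209 = 0

0


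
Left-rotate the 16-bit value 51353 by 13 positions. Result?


Rotate 0b1100100010011001 left by 13 (16-bit) = 0b11100100010011 = 14611

14611


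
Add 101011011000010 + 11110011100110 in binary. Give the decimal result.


101011011000010 + 11110011100110 = 1001001110101000 = 37800

37800


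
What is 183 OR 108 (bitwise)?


0b10110111 | 0b1101100 = 0b11111111 = 255

255


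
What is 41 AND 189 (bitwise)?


0b101001 & 0b10111101 = 0b101001 = 41

41


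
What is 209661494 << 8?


0b1100011111110010111000110110 << 8 = 0b110001111111001011100011011000000000 = 53673342464

53673342464


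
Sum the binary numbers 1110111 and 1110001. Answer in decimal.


1110111 + 1110001 = 11101000 = 232

232


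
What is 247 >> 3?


0b11110111 >> 3 = 0b11110 = 30

30


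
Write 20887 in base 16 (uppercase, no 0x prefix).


20887 = 5197 hex

5197


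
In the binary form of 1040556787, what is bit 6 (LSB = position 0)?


0b111110000001011010001011110011, position 6 = 1

1


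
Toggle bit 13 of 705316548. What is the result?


705316548 ^ (1 << 13) = 705316548 ^ 8192 = 705324740

705324740


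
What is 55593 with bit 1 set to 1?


55593 | (1 << 1) = 55593 | 2 = 55595

55595


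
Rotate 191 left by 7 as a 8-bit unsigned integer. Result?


Rotate 0b10111111 left by 7 (8-bit) = 0b11011111 = 223

223


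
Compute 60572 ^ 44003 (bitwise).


0b1110110010011100 ^ 0b1010101111100011 = 0b100011101111111 = 18303

18303


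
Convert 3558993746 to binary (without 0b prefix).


3558993746 = 11010100001000011110111101010010 in binary

11010100001000011110111101010010


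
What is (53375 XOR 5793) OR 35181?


Step 1: 53375 ^ 5793 = 50910
Step 2: 50910 | 35181 = 53247

53247


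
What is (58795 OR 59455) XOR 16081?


Step 1: 58795 | 59455 = 60863
Step 2: 60863 ^ 16081 = 54126

54126


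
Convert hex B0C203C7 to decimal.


B0C203C7 hex = 2965504967 decimal

2965504967


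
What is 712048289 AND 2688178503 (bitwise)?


0b101010011100001111111010100001 & 0b10100000001110100101100101000111 = 0b100000001100000101100000000001 = 540039169

540039169


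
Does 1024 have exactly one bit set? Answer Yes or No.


0b10000000000. Only one bit set => Yes

Yes


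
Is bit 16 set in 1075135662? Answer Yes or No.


0b1000000000101010100010010101110, bit 16 = 1. Yes

Yes


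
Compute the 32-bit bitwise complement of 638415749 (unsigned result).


~0b100110000011010111001110000101 = 0b11011001111100101000110001111010 = 3656551546 (32-bit unsigned)

3656551546


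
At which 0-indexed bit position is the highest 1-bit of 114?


0b1110010. Highest set bit at position 6

6


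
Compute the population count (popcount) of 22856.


0b101100101001000 has 6 set bits

6


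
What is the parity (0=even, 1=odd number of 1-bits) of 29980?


0b111010100011100 has 8 ones => parity 0

0


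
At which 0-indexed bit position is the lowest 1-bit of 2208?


0b100010100000. Lowest set bit at position 5

5


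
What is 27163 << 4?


0b110101000011011 << 4 = 0b1101010000110110000 = 434608

434608


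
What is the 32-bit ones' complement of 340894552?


340894552 ^ 4294967295 = 3954072743

3954072743


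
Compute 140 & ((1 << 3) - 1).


140 & 7 = 4

4


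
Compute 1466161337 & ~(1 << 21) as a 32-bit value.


1466161337 & ~(1 << 21) = 1464064185

1464064185


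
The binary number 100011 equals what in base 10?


100011 in decimal = 35

35


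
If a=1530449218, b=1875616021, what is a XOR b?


1530449218 ^ 1875616021 = 888368215

888368215


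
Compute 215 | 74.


0b11010111 | 0b1001010 = 0b11011111 = 223

223


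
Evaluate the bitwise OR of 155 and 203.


0b10011011 | 0b11001011 = 0b11011011 = 219

219


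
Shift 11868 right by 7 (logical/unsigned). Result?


0b10111001011100 >> 7 = 0b1011100 = 92

92


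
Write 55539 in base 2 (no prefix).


55539 = 1101100011110011 in binary

1101100011110011


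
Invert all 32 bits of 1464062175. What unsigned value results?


1464062175 ^ 4294967295 = 2830905120

2830905120


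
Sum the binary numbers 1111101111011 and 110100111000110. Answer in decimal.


1111101111011 + 110100111000110 = 1000100101000001 = 35137

35137


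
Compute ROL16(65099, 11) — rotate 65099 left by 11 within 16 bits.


Rotate 0b1111111001001011 left by 11 (16-bit) = 0b101111111110010 = 24562

24562


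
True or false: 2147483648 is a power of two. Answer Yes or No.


0b10000000000000000000000000000000. Only one bit set => Yes

Yes


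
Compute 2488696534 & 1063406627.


0b10010100010101100111111011010110 & 0b111111011000100100110000100011 = 0b10100010000100100110000000010 = 339889154

339889154


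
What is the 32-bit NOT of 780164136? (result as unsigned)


~0b101110100000000101110000101000 = 0b11010001011111111010001111010111 = 3514803159 (32-bit unsigned)

3514803159


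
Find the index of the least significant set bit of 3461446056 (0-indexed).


0b11001110010100010111100110101000. Lowest set bit at position 3

3


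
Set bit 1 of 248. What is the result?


248 | (1 << 1) = 248 | 2 = 250

250


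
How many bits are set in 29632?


0b111001111000000 has 7 set bits

7


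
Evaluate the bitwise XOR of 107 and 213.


0b1101011 ^ 0b11010101 = 0b10111110 = 190

190


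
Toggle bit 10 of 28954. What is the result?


28954 ^ (1 << 10) = 28954 ^ 1024 = 29978

29978


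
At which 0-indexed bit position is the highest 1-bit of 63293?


0b1111011100111101. Highest set bit at position 15

15


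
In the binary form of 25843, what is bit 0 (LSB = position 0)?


0b110010011110011, position 0 = 1

1


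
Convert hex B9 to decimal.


B9 hex = 185 decimal

185


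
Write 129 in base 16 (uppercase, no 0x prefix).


129 = 81 hex

81


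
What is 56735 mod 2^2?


56735 & 3 = 3

3


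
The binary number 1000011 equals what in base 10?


1000011 in decimal = 67

67


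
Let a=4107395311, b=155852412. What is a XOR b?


4107395311 ^ 155852412 = 4254858899

4254858899


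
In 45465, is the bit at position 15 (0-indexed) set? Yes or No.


0b1011000110011001, bit 15 = 1. Yes

Yes


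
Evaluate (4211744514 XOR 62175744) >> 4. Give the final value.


Step 1: 4211744514 ^ 62175744 = 4173243650
Step 2: 4173243650 >> 4 = 260827728

260827728


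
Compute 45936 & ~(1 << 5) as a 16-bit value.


45936 & ~(1 << 5) = 45904

45904


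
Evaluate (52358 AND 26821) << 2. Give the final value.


Step 1: 52358 & 26821 = 18564
Step 2: 18564 << 2 = 74256

74256


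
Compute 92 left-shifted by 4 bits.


0b1011100 << 4 = 0b10111000000 = 1472

1472


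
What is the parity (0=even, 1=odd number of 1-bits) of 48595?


0b1011110111010011 has 11 ones => parity 1

1


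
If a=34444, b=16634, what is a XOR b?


34444 ^ 16634 = 50806

50806


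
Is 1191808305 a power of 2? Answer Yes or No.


0b1000111000010011000110100110001. Multiple bits set => No

No


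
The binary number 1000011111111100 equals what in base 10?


1000011111111100 in decimal = 34812

34812


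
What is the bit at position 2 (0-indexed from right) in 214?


0b11010110, position 2 = 1

1


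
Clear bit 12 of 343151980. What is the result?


343151980 & ~(1 << 12) = 343147884

343147884


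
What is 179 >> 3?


0b10110011 >> 3 = 0b10110 = 22

22


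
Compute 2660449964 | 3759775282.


0b10011110100100110011111010101100 | 0b11100000000110011001111000110010 = 0b11111110100110111011111010111110 = 4271619774

4271619774


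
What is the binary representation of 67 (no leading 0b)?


67 = 1000011 in binary

1000011


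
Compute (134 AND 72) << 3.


Step 1: 134 & 72 = 0
Step 2: 0 << 3 = 0

0


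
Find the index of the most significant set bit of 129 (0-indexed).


0b10000001. Highest set bit at position 7

7


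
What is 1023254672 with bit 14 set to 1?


1023254672 | (1 << 14) = 1023254672 | 16384 = 1023271056

1023271056


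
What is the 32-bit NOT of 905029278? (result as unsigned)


~0b110101111100011010011010011110 = 0b11001010000011100101100101100001 = 3389938017 (32-bit unsigned)

3389938017


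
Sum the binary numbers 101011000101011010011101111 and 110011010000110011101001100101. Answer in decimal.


101011000101011010011101111 + 110011010000110011101001100101 = 111000101001011110111101010100 = 950398804

950398804


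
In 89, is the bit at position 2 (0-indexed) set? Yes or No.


0b1011001, bit 2 = 0. No

No


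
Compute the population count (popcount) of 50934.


0b1100011011110110 has 10 set bits

10


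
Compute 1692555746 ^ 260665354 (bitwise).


0b1100100111000100101100111100010 ^ 0b1111100010010111000000001010 = 0b1101011011010110010100111101000 = 1802185192

1802185192


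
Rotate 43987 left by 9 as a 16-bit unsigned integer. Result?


Rotate 0b1010101111010011 left by 9 (16-bit) = 0b1010011101010111 = 42839

42839


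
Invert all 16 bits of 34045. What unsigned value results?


34045 ^ 65535 = 31490

31490


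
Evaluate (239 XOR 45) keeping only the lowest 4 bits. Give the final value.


Step 1: 239 ^ 45 = 194
Step 2: 194 & 15 = 2

2


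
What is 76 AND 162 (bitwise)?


0b1001100 & 0b10100010 = 0b0 = 0

0


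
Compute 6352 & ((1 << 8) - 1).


6352 & 255 = 208

208


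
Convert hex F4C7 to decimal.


F4C7 hex = 62663 decimal

62663


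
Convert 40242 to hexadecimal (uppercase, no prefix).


40242 = 9D32 hex

9D32


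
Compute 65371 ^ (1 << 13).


65371 ^ (1 << 13) = 65371 ^ 8192 = 57179

57179


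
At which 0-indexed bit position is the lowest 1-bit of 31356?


0b111101001111100. Lowest set bit at position 2

2


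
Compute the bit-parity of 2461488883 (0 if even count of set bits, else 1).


0b10010010101101110101011011110011 has 19 ones => parity 1

1


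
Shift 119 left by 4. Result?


0b1110111 << 4 = 0b11101110000 = 1904

1904


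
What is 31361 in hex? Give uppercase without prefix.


31361 = 7A81 hex

7A81


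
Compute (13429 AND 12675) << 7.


Step 1: 13429 & 12675 = 12289
Step 2: 12289 << 7 = 1572992

1572992


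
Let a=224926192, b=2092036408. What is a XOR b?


224926192 ^ 2092036408 = 1910106312

1910106312


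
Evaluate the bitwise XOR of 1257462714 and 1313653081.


0b1001010111100110101101110111010 ^ 0b1001110010011001100000101011001 = 0b100101111111001101011100011 = 79665891

79665891


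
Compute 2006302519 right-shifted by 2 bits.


0b1110111100101011011111100110111 >> 2 = 0b11101111001010110111111001101 = 501575629

501575629


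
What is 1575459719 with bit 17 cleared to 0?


1575459719 & ~(1 << 17) = 1575328647

1575328647


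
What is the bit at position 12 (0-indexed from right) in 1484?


0b10111001100, position 12 = 0

0


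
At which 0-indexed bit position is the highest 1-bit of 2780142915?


0b10100101101101011001110101000011. Highest set bit at position 31

31


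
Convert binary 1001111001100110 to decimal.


1001111001100110 in decimal = 40550

40550


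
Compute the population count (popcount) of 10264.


0b10100000011000 has 4 set bits

4


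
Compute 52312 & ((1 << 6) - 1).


52312 & 63 = 24

24


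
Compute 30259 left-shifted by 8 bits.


0b111011000110011 << 8 = 0b11101100011001100000000 = 7746304

7746304


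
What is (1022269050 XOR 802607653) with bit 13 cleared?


Step 1: 1022269050 ^ 802607653 = 322454623
Step 2: 322454623 & ~(1 << 13) = 322454623

322454623


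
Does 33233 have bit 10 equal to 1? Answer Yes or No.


0b1000000111010001, bit 10 = 0. No

No


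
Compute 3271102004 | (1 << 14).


3271102004 | (1 << 14) = 3271102004 | 16384 = 3271118388

3271118388


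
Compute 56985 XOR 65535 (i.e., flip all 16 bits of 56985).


56985 ^ 65535 = 8550

8550


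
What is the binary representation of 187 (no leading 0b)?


187 = 10111011 in binary

10111011


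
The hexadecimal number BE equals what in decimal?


BE hex = 190 decimal

190


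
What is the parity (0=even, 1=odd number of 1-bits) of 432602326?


0b11001110010001111110011010110 has 17 ones => parity 1

1


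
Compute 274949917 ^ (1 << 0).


274949917 ^ (1 << 0) = 274949917 ^ 1 = 274949916

274949916


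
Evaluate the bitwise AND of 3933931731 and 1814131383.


0b11101010011110110000100011010011 & 0b1101100001000010111001010110111 = 0b1101000001000010000000010010011 = 1746993299

1746993299


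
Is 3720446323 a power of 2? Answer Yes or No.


0b11011101110000011000000101110011. Multiple bits set => No

No


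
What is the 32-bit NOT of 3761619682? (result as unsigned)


~0b11100000001101011100001011100010 = 0b11111110010100011110100011101 = 533347613 (32-bit unsigned)

533347613


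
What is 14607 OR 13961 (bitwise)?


0b11100100001111 | 0b11011010001001 = 0b11111110001111 = 16271

16271


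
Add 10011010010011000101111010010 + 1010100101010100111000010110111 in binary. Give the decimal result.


10011010010011000101111010010 + 1010100101010100111000010110111 = 1100111111100111111110010001001 = 1744043145

1744043145


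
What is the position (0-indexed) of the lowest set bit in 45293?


0b1011000011101101. Lowest set bit at position 0

0


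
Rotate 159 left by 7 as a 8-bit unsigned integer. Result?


Rotate 0b10011111 left by 7 (8-bit) = 0b11001111 = 207

207


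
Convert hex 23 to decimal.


23 hex = 35 decimal

35


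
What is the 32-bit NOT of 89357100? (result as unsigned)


~0b101010100110111101100101100 = 0b11111010101011001000010011010011 = 4205610195 (32-bit unsigned)

4205610195


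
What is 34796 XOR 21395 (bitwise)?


0b1000011111101100 ^ 0b101001110010011 = 0b1101010001111111 = 54399

54399


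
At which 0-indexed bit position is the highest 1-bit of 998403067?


0b111011100000100110101111111011. Highest set bit at position 29

29


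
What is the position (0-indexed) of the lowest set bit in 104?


0b1101000. Lowest set bit at position 3

3


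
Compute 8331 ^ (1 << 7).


8331 ^ (1 << 7) = 8331 ^ 128 = 8203

8203


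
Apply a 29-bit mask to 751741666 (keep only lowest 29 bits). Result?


751741666 & 536870911 = 214870754

214870754


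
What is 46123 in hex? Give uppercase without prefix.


46123 = B42B hex

B42B


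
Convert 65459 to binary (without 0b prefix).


65459 = 1111111110110011 in binary

1111111110110011


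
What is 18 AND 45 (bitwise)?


0b10010 & 0b101101 = 0b0 = 0

0


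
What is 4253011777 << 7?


0b11111101011111111100111101000001 << 7 = 0b111111010111111111001111010000010000000 = 544385507456

544385507456


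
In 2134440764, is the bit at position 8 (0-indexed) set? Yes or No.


0b1111111001110001111101100111100, bit 8 = 1. Yes

Yes


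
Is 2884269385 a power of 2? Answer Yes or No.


0b10101011111010100111010101001001. Multiple bits set => No

No


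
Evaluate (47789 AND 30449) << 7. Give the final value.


Step 1: 47789 & 30449 = 12961
Step 2: 12961 << 7 = 1659008

1659008


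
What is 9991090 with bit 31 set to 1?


9991090 | (1 << 31) = 9991090 | 2147483648 = 2157474738

2157474738


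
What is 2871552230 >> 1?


0b10101011001010000110100011100110 >> 1 = 0b1010101100101000011010001110011 = 1435776115

1435776115


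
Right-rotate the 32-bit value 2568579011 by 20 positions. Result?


Rotate 0b10011001000110010110011111000011 right by 20 (32-bit) = 0b10010110011111000011100110010001 = 2524723601

2524723601


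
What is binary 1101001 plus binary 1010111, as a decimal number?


1101001 + 1010111 = 11000000 = 192

192


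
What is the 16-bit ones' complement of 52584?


52584 ^ 65535 = 12951

12951


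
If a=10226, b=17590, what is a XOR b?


10226 ^ 17590 = 25412

25412


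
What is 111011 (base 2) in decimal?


111011 in decimal = 59

59


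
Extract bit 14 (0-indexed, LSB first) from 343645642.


0b10100011110111001110111001010, position 14 = 0

0


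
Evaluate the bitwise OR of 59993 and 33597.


0b1110101001011001 | 0b1000001100111101 = 0b1110101101111101 = 60285

60285


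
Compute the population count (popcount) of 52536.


0b1100110100111000 has 8 set bits

8


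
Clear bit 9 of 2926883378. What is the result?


2926883378 & ~(1 << 9) = 2926882866

2926882866


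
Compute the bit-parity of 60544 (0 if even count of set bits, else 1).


0b1110110010000000 has 6 ones => parity 0

0


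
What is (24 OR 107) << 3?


Step 1: 24 | 107 = 123
Step 2: 123 << 3 = 984

984


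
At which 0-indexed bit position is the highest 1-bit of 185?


0b10111001. Highest set bit at position 7

7


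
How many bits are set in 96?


0b1100000 has 2 set bits

2


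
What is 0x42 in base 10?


42 hex = 66 decimal

66


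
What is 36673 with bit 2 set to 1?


36673 | (1 << 2) = 36673 | 4 = 36677

36677


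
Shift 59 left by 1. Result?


0b111011 << 1 = 0b1110110 = 118

118


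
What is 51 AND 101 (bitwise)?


0b110011 & 0b1100101 = 0b100001 = 33

33


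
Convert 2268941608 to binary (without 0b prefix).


2268941608 = 10000111001111010100110100101000 in binary

10000111001111010100110100101000


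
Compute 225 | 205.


0b11100001 | 0b11001101 = 0b11101101 = 237

237


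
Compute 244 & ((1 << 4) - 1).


244 & 15 = 4

4


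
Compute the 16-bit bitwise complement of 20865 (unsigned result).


~0b101000110000001 = 0b1010111001111110 = 44670 (16-bit unsigned)

44670


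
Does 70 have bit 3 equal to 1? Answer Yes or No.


0b1000110, bit 3 = 0. No

No


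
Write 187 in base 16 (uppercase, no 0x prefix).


187 = BB hex

BB


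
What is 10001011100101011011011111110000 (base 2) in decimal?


10001011100101011011011111110000 in decimal = 2341844976

2341844976


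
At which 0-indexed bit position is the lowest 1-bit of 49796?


0b1100001010000100. Lowest set bit at position 2

2


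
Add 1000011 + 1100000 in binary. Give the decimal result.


1000011 + 1100000 = 10100011 = 163

163


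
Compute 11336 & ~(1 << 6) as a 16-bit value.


11336 & ~(1 << 6) = 11272

11272


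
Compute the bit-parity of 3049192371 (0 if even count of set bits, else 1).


0b10110101101111101111101110110011 has 23 ones => parity 1

1


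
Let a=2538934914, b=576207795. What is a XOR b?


2538934914 ^ 576207795 = 3037538609

3037538609


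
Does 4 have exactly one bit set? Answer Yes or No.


0b100. Only one bit set => Yes

Yes


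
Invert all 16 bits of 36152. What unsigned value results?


36152 ^ 65535 = 29383

29383


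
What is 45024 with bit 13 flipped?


45024 ^ (1 << 13) = 45024 ^ 8192 = 36832

36832


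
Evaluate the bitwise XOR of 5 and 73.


0b101 ^ 0b1001001 = 0b1001100 = 76

76


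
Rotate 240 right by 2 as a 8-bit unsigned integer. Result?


Rotate 0b11110000 right by 2 (8-bit) = 0b111100 = 60

60


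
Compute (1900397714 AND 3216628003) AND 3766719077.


Step 1: 1900397714 & 3216628003 = 822198274
Step 2: 822198274 & 3766719077 = 536969216

536969216


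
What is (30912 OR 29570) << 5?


Step 1: 30912 | 29570 = 31682
Step 2: 31682 << 5 = 1013824

1013824


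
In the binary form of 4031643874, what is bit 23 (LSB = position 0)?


0b11110000010011100000000011100010, position 23 = 0

0


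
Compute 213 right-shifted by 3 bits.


0b11010101 >> 3 = 0b11010 = 26

26


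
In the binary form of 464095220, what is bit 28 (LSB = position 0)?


0b11011101010011000011111110100, position 28 = 1

1


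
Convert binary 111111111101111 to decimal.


111111111101111 in decimal = 32751

32751


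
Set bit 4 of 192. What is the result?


192 | (1 << 4) = 192 | 16 = 208

208


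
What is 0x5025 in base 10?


5025 hex = 20517 decimal

20517


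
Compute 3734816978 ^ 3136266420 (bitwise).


0b11011110100111001100100011010010 ^ 0b10111010111011111010000010110100 = 0b1100100011100110110100001100110 = 1685284966

1685284966


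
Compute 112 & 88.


0b1110000 & 0b1011000 = 0b1010000 = 80

80


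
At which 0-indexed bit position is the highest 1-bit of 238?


0b11101110. Highest set bit at position 7

7


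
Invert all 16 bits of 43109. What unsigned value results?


43109 ^ 65535 = 22426

22426


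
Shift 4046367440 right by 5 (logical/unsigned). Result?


0b11110001001011101010101011010000 >> 5 = 0b111100010010111010101010110 = 126448982

126448982


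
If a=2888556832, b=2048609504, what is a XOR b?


2888556832 ^ 2048609504 = 3593514432

3593514432


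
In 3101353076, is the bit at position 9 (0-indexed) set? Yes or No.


0b10111000110110101110010001110100, bit 9 = 0. No

No


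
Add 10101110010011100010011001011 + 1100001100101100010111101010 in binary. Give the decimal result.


10101110010011100010011001011 + 1100001100101100010111101010 = 100001111111001000101010110101 = 570198709

570198709


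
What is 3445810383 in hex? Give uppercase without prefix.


3445810383 = CD62E4CF hex

CD62E4CF


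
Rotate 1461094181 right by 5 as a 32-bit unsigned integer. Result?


Rotate 0b1010111000101101000011100100101 right by 5 (32-bit) = 0b101010101110001011010000111001 = 716747833

716747833


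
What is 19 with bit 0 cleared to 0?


19 & ~(1 << 0) = 18

18


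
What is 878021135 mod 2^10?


878021135 & 1023 = 527

527


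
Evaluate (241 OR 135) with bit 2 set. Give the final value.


Step 1: 241 | 135 = 247
Step 2: 247 | (1 << 2) = 247 | 4 = 247

247


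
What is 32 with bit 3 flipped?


32 ^ (1 << 3) = 32 ^ 8 = 40

40


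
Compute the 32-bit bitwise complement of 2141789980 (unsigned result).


~0b1111111101010010001111100011100 = 0b10000000010101101110000011100011 = 2153177315 (32-bit unsigned)

2153177315


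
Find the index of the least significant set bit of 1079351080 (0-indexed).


0b1000000010101011001011100101000. Lowest set bit at position 3

3


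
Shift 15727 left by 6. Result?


0b11110101101111 << 6 = 0b11110101101111000000 = 1006528

1006528


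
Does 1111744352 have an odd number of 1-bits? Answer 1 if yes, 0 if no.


0b1000010010000111101111101100000 has 14 ones => parity 0

0


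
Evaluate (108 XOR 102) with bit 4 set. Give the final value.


Step 1: 108 ^ 102 = 10
Step 2: 10 | (1 << 4) = 10 | 16 = 26

26


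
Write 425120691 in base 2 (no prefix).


425120691 = 11001010101101101001110110011 in binary

11001010101101101001110110011


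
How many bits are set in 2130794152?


0b1111111000000010101011010101000 has 15 set bits

15


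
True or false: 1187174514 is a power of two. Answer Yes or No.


0b1000110110000101101100001110010. Multiple bits set => No

No


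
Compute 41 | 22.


0b101001 | 0b10110 = 0b111111 = 63

63


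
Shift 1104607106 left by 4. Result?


0b1000001110101101111011110000010 << 4 = 0b10000011101011011110111100000100000 = 17673713696

17673713696


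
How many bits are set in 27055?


0b110100110101111 has 10 set bits

10


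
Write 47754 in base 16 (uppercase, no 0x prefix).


47754 = BA8A hex

BA8A


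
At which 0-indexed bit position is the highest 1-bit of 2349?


0b100100101101. Highest set bit at position 11

11


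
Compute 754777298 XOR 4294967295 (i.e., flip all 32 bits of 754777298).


754777298 ^ 4294967295 = 3540189997

3540189997


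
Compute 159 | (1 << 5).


159 | (1 << 5) = 159 | 32 = 191

191


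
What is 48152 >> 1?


0b1011110000011000 >> 1 = 0b101111000001100 = 24076

24076


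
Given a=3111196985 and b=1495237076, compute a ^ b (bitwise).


3111196985 ^ 1495237076 = 3765344493

3765344493


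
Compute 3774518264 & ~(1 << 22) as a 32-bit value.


3774518264 & ~(1 << 22) = 3770323960

3770323960


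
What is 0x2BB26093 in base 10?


2BB26093 hex = 733110419 decimal

733110419


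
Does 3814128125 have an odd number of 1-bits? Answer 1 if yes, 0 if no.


0b11100011010101101111100111111101 has 22 ones => parity 0

0


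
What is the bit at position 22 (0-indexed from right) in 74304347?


0b100011011011100101101011011, position 22 = 1

1


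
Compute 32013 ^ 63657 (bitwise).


0b111110100001101 ^ 0b1111100010101001 = 0b1000010110100100 = 34212

34212


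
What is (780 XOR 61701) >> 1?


Step 1: 780 ^ 61701 = 61961
Step 2: 61961 >> 1 = 30980

30980


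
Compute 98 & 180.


0b1100010 & 0b10110100 = 0b100000 = 32

32


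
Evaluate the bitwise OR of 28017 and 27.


0b110110101110001 | 0b11011 = 0b110110101111011 = 28027

28027


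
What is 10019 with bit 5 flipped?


10019 ^ (1 << 5) = 10019 ^ 32 = 9987

9987


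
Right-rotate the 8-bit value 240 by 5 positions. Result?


Rotate 0b11110000 right by 5 (8-bit) = 0b10000111 = 135

135


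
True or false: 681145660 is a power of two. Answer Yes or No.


0b101000100110010111010100111100. Multiple bits set => No

No


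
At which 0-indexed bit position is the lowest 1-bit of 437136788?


0b11010000011100010110110010100. Lowest set bit at position 2

2


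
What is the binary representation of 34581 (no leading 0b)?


34581 = 1000011100010101 in binary

1000011100010101


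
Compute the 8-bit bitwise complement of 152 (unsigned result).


~0b10011000 = 0b1100111 = 103 (8-bit unsigned)

103


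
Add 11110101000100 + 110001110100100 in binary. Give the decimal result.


11110101000100 + 110001110100100 = 1010000011101000 = 41192

41192


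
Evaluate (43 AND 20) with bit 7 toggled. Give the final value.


Step 1: 43 & 20 = 0
Step 2: 0 ^ (1 << 7) = 0 ^ 128 = 128

128


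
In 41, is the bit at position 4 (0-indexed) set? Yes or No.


0b101001, bit 4 = 0. No

No


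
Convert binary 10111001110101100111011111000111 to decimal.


10111001110101100111011111000111 in decimal = 3117840327

3117840327


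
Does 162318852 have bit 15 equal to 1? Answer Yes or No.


0b1001101011001100101000000100, bit 15 = 1. Yes

Yes


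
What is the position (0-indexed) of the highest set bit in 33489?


0b1000001011010001. Highest set bit at position 15

15


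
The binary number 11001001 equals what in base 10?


11001001 in decimal = 201

201


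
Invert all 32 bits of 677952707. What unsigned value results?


677952707 ^ 4294967295 = 3617014588

3617014588


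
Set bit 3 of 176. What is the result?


176 | (1 << 3) = 176 | 8 = 184

184


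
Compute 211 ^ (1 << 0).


211 ^ (1 << 0) = 211 ^ 1 = 210

210


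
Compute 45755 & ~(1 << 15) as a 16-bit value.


45755 & ~(1 << 15) = 12987

12987


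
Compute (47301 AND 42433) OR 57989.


Step 1: 47301 & 42433 = 41153
Step 2: 41153 | 57989 = 58053

58053


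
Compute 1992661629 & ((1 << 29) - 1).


1992661629 & 536870911 = 382048893

382048893


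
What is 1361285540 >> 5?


0b1010001001000111001000110100100 >> 5 = 0b10100010010001110010001101 = 42540173

42540173


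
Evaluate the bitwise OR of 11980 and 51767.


0b10111011001100 | 0b1100101000110111 = 0b1110111011111111 = 61183

61183


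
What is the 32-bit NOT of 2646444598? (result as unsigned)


~0b10011101101111011000101000110110 = 0b1100010010000100111010111001001 = 1648522697 (32-bit unsigned)

1648522697


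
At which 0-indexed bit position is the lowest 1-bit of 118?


0b1110110. Lowest set bit at position 1

1


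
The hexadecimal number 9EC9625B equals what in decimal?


9EC9625B hex = 2663998043 decimal

2663998043


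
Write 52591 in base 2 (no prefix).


52591 = 1100110101101111 in binary

1100110101101111


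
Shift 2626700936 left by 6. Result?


0b10011100100100000100011010001000 << 6 = 0b10011100100100000100011010001000000000 = 168108859904

168108859904


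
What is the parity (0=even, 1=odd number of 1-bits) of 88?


0b1011000 has 3 ones => parity 1

1


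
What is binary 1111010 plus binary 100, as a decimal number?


1111010 + 100 = 1111110 = 126

126


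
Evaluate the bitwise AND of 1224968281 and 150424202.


0b1001001000000111000100001011001 & 0b1000111101110100101010001010 = 0b1000000000110000100000001000 = 134416392

134416392


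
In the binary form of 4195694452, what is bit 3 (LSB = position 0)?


0b11111010000101010011011101110100, position 3 = 0

0


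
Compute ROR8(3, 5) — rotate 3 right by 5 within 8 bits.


Rotate 0b11 right by 5 (8-bit) = 0b11000 = 24

24


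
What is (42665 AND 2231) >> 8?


Step 1: 42665 & 2231 = 161
Step 2: 161 >> 8 = 0

0


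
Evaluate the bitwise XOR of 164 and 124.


0b10100100 ^ 0b1111100 = 0b11011000 = 216

216


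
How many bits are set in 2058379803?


0b1111010101100000110001000011011 has 15 set bits

15


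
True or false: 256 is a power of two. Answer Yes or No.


0b100000000. Only one bit set => Yes

Yes


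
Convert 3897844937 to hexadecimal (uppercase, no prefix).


3897844937 = E85464C9 hex

E85464C9
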